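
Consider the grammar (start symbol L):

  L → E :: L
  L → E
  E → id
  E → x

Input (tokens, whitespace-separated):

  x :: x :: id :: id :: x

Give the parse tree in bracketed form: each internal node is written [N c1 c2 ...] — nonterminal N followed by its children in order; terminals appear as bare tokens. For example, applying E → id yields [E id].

[L [E x] :: [L [E x] :: [L [E id] :: [L [E id] :: [L [E x]]]]]]

L
E :: L
x :: L
x :: E :: L
x :: x :: L
x :: x :: E :: L
x :: x :: id :: L
x :: x :: id :: E :: L
x :: x :: id :: id :: L
x :: x :: id :: id :: E
x :: x :: id :: id :: x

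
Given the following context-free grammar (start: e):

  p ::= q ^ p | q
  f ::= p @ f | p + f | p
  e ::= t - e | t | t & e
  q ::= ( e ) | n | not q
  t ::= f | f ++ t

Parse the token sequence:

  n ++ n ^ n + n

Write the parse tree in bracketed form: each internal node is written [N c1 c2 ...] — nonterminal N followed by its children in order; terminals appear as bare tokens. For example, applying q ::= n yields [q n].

[e [t [f [p [q n]]] ++ [t [f [p [q n] ^ [p [q n]]] + [f [p [q n]]]]]]]

e
t
f ++ t
p ++ t
q ++ t
n ++ t
n ++ f
n ++ p + f
n ++ q ^ p + f
n ++ n ^ p + f
n ++ n ^ q + f
n ++ n ^ n + f
n ++ n ^ n + p
n ++ n ^ n + q
n ++ n ^ n + n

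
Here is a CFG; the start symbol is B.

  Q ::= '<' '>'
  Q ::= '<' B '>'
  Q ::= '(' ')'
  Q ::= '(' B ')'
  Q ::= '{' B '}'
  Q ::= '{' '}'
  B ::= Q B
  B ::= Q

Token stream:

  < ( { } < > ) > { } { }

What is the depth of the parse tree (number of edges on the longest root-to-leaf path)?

7

[B [Q < [B [Q ( [B [Q { }] [B [Q < >]]] )]] >] [B [Q { }] [B [Q { }]]]]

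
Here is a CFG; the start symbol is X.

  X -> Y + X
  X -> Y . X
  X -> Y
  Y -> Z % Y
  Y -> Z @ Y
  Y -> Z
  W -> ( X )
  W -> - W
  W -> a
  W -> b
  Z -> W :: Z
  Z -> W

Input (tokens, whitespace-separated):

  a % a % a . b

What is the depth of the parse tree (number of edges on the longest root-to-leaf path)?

[X [Y [Z [W a]] % [Y [Z [W a]] % [Y [Z [W a]]]]] . [X [Y [Z [W b]]]]]

6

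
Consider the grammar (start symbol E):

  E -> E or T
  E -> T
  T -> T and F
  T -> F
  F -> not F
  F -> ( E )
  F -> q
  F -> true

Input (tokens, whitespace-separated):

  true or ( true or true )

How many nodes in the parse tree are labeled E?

4

[E [E [T [F true]]] or [T [F ( [E [E [T [F true]]] or [T [F true]]] )]]]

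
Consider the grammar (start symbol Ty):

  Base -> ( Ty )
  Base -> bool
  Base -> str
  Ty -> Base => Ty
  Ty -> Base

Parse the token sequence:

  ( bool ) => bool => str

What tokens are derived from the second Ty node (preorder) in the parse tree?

[Ty [Base ( [Ty [Base bool]] )] => [Ty [Base bool] => [Ty [Base str]]]]

bool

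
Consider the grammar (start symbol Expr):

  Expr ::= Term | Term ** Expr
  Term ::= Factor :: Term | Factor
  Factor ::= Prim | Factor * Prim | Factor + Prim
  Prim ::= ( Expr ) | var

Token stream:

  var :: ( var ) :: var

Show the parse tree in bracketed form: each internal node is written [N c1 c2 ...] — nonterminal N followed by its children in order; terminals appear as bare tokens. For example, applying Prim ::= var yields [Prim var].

[Expr [Term [Factor [Prim var]] :: [Term [Factor [Prim ( [Expr [Term [Factor [Prim var]]]] )]] :: [Term [Factor [Prim var]]]]]]

Expr
Term
Factor :: Term
Prim :: Term
var :: Term
var :: Factor :: Term
var :: Prim :: Term
var :: ( Expr ) :: Term
var :: ( Term ) :: Term
var :: ( Factor ) :: Term
var :: ( Prim ) :: Term
var :: ( var ) :: Term
var :: ( var ) :: Factor
var :: ( var ) :: Prim
var :: ( var ) :: var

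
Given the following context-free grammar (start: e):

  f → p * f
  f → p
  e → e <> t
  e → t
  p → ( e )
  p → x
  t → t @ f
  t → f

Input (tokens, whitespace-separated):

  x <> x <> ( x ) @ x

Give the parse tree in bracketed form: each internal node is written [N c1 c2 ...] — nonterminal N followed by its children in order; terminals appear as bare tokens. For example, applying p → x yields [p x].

e
e <> t
e <> t <> t
t <> t <> t
f <> t <> t
p <> t <> t
x <> t <> t
x <> f <> t
x <> p <> t
x <> x <> t
x <> x <> t @ f
x <> x <> f @ f
x <> x <> p @ f
x <> x <> ( e ) @ f
x <> x <> ( t ) @ f
x <> x <> ( f ) @ f
x <> x <> ( p ) @ f
x <> x <> ( x ) @ f
x <> x <> ( x ) @ p
x <> x <> ( x ) @ x

[e [e [e [t [f [p x]]]] <> [t [f [p x]]]] <> [t [t [f [p ( [e [t [f [p x]]]] )]]] @ [f [p x]]]]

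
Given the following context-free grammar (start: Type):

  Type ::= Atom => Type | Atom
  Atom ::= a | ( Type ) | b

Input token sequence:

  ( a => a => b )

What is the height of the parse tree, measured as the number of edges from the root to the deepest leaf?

6

[Type [Atom ( [Type [Atom a] => [Type [Atom a] => [Type [Atom b]]]] )]]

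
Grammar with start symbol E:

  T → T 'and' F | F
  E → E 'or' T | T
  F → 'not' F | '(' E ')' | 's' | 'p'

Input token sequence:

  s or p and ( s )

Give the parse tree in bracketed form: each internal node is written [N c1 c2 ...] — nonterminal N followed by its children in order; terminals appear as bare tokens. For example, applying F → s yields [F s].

[E [E [T [F s]]] or [T [T [F p]] and [F ( [E [T [F s]]] )]]]

E
E or T
T or T
F or T
s or T
s or T and F
s or F and F
s or p and F
s or p and ( E )
s or p and ( T )
s or p and ( F )
s or p and ( s )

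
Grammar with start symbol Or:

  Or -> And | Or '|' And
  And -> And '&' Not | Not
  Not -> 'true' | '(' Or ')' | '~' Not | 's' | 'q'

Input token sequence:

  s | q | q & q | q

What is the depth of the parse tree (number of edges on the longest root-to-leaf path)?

6

[Or [Or [Or [Or [And [Not s]]] | [And [Not q]]] | [And [And [Not q]] & [Not q]]] | [And [Not q]]]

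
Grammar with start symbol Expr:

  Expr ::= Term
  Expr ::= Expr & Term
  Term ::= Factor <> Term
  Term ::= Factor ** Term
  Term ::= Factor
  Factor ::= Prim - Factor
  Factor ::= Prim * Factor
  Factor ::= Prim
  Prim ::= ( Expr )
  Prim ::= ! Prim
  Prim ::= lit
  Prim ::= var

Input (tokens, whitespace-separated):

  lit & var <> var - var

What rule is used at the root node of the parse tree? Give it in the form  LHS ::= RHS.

[Expr [Expr [Term [Factor [Prim lit]]]] & [Term [Factor [Prim var]] <> [Term [Factor [Prim var] - [Factor [Prim var]]]]]]

Expr ::= Expr & Term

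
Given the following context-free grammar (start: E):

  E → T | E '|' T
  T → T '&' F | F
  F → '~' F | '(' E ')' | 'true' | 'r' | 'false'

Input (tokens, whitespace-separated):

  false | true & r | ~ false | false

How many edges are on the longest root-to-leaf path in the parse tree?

[E [E [E [E [T [F false]]] | [T [T [F true]] & [F r]]] | [T [F ~ [F false]]]] | [T [F false]]]

6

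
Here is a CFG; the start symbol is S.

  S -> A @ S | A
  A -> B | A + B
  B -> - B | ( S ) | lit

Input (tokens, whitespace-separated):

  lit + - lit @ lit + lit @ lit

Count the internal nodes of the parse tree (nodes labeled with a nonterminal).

[S [A [A [B lit]] + [B - [B lit]]] @ [S [A [A [B lit]] + [B lit]] @ [S [A [B lit]]]]]

14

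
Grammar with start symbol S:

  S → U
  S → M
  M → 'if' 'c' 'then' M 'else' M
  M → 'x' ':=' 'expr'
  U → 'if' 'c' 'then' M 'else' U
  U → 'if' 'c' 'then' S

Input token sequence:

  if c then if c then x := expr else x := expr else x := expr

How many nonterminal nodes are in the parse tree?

6

[S [M if c then [M if c then [M x := expr] else [M x := expr]] else [M x := expr]]]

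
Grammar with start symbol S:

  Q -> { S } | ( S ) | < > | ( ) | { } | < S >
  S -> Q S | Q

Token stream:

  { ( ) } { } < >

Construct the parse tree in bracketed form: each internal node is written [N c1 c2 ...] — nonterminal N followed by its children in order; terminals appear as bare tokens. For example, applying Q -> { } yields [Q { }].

[S [Q { [S [Q ( )]] }] [S [Q { }] [S [Q < >]]]]

S
Q S
{ S } S
{ Q } S
{ ( ) } S
{ ( ) } Q S
{ ( ) } { } S
{ ( ) } { } Q
{ ( ) } { } < >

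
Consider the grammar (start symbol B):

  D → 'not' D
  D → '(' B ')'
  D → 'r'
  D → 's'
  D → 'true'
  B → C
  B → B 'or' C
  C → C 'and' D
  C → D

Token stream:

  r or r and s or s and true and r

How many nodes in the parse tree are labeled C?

[B [B [B [C [D r]]] or [C [C [D r]] and [D s]]] or [C [C [C [D s]] and [D true]] and [D r]]]

6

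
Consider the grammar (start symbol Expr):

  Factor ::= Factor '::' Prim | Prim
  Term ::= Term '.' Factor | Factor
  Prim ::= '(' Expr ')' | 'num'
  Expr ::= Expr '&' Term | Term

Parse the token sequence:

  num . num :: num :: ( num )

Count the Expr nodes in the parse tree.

[Expr [Term [Term [Factor [Prim num]]] . [Factor [Factor [Factor [Prim num]] :: [Prim num]] :: [Prim ( [Expr [Term [Factor [Prim num]]]] )]]]]

2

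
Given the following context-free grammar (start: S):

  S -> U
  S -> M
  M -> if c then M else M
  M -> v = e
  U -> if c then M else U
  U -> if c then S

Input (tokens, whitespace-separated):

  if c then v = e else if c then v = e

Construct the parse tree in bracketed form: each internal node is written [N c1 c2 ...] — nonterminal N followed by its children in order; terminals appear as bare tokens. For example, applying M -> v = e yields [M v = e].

S
U
if c then M else U
if c then v = e else U
if c then v = e else if c then S
if c then v = e else if c then M
if c then v = e else if c then v = e

[S [U if c then [M v = e] else [U if c then [S [M v = e]]]]]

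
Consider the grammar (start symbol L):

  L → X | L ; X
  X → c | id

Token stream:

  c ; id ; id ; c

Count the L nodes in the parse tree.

4

[L [L [L [L [X c]] ; [X id]] ; [X id]] ; [X c]]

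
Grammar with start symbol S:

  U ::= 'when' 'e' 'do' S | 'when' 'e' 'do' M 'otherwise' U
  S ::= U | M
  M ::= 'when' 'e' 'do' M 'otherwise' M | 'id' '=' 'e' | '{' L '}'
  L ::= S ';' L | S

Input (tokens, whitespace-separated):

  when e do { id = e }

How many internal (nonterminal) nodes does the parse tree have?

[S [U when e do [S [M { [L [S [M id = e]]] }]]]]

7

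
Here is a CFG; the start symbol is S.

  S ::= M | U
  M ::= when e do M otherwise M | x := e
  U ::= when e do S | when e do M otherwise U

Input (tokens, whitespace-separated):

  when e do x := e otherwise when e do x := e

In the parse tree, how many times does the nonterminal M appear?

2

[S [U when e do [M x := e] otherwise [U when e do [S [M x := e]]]]]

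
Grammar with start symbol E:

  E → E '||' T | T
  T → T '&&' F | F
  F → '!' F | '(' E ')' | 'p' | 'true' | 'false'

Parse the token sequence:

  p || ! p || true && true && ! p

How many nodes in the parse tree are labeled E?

[E [E [E [T [F p]]] || [T [F ! [F p]]]] || [T [T [T [F true]] && [F true]] && [F ! [F p]]]]

3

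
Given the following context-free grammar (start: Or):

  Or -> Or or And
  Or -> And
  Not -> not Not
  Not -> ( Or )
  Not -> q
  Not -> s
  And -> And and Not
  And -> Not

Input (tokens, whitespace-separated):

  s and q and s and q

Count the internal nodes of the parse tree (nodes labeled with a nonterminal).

[Or [And [And [And [And [Not s]] and [Not q]] and [Not s]] and [Not q]]]

9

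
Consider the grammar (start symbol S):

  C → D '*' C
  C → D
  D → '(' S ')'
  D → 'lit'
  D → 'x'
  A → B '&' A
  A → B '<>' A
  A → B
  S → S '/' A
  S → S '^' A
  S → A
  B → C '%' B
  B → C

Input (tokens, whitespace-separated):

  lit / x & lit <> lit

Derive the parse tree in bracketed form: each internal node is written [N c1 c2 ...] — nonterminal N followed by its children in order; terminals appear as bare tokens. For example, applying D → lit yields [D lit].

[S [S [A [B [C [D lit]]]]] / [A [B [C [D x]]] & [A [B [C [D lit]]] <> [A [B [C [D lit]]]]]]]

S
S / A
A / A
B / A
C / A
D / A
lit / A
lit / B & A
lit / C & A
lit / D & A
lit / x & A
lit / x & B <> A
lit / x & C <> A
lit / x & D <> A
lit / x & lit <> A
lit / x & lit <> B
lit / x & lit <> C
lit / x & lit <> D
lit / x & lit <> lit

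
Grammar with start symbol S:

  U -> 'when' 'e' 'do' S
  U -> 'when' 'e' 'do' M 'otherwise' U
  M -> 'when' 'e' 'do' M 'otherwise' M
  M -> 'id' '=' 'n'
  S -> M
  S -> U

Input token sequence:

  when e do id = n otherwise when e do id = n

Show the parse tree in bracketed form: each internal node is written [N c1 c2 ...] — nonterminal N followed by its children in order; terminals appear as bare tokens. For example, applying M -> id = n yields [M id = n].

S
U
when e do M otherwise U
when e do id = n otherwise U
when e do id = n otherwise when e do S
when e do id = n otherwise when e do M
when e do id = n otherwise when e do id = n

[S [U when e do [M id = n] otherwise [U when e do [S [M id = n]]]]]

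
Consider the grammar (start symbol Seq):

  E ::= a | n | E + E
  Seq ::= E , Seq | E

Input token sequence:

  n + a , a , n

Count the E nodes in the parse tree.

[Seq [E [E n] + [E a]] , [Seq [E a] , [Seq [E n]]]]

5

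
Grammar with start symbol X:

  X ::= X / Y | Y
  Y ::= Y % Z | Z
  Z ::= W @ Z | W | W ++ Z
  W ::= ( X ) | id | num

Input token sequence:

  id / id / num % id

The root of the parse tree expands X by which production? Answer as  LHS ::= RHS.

X ::= X / Y

[X [X [X [Y [Z [W id]]]] / [Y [Z [W id]]]] / [Y [Y [Z [W num]]] % [Z [W id]]]]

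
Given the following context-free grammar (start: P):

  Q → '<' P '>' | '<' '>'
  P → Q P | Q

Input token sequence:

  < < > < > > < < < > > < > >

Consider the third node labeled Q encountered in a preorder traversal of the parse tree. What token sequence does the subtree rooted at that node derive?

< >

[P [Q < [P [Q < >] [P [Q < >]]] >] [P [Q < [P [Q < [P [Q < >]] >] [P [Q < >]]] >]]]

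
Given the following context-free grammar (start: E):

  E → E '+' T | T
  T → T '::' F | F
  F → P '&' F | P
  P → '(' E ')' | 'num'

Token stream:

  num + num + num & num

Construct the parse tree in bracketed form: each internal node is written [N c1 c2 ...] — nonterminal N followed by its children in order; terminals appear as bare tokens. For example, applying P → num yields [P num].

[E [E [E [T [F [P num]]]] + [T [F [P num]]]] + [T [F [P num] & [F [P num]]]]]

E
E + T
E + T + T
T + T + T
F + T + T
P + T + T
num + T + T
num + F + T
num + P + T
num + num + T
num + num + F
num + num + P & F
num + num + num & F
num + num + num & P
num + num + num & num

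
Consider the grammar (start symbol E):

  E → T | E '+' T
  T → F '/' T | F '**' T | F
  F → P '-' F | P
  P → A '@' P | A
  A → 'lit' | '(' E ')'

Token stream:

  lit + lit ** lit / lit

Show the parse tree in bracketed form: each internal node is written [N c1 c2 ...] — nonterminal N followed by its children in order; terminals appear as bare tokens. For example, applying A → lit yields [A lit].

E
E + T
T + T
F + T
P + T
A + T
lit + T
lit + F ** T
lit + P ** T
lit + A ** T
lit + lit ** T
lit + lit ** F / T
lit + lit ** P / T
lit + lit ** A / T
lit + lit ** lit / T
lit + lit ** lit / F
lit + lit ** lit / P
lit + lit ** lit / A
lit + lit ** lit / lit

[E [E [T [F [P [A lit]]]]] + [T [F [P [A lit]]] ** [T [F [P [A lit]]] / [T [F [P [A lit]]]]]]]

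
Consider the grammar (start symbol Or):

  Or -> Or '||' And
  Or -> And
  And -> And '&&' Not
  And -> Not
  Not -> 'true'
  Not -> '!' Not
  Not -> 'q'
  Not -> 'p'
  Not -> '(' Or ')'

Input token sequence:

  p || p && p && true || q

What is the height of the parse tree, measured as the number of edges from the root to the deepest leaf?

[Or [Or [Or [And [Not p]]] || [And [And [And [Not p]] && [Not p]] && [Not true]]] || [And [Not q]]]

6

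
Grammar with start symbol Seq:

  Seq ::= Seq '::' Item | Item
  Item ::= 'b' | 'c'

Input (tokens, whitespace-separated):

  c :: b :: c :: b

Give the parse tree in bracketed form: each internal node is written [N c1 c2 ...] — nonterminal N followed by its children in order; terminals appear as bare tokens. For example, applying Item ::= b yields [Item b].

[Seq [Seq [Seq [Seq [Item c]] :: [Item b]] :: [Item c]] :: [Item b]]

Seq
Seq :: Item
Seq :: Item :: Item
Seq :: Item :: Item :: Item
Item :: Item :: Item :: Item
c :: Item :: Item :: Item
c :: b :: Item :: Item
c :: b :: c :: Item
c :: b :: c :: b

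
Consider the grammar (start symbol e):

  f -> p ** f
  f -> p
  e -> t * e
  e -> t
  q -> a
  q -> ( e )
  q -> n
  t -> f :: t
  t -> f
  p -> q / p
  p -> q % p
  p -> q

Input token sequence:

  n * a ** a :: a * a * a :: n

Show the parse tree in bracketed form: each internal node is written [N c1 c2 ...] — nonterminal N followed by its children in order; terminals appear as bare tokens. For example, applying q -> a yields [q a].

[e [t [f [p [q n]]]] * [e [t [f [p [q a]] ** [f [p [q a]]]] :: [t [f [p [q a]]]]] * [e [t [f [p [q a]]]] * [e [t [f [p [q a]]] :: [t [f [p [q n]]]]]]]]]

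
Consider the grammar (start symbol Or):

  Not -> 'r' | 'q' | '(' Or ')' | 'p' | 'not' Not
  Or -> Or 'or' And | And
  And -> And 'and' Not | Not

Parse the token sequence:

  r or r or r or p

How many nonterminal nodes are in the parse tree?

[Or [Or [Or [Or [And [Not r]]] or [And [Not r]]] or [And [Not r]]] or [And [Not p]]]

12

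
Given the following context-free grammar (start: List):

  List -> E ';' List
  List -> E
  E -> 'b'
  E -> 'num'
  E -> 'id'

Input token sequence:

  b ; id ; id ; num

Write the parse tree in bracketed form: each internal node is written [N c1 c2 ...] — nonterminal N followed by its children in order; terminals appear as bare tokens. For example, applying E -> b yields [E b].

[List [E b] ; [List [E id] ; [List [E id] ; [List [E num]]]]]

List
E ; List
b ; List
b ; E ; List
b ; id ; List
b ; id ; E ; List
b ; id ; id ; List
b ; id ; id ; E
b ; id ; id ; num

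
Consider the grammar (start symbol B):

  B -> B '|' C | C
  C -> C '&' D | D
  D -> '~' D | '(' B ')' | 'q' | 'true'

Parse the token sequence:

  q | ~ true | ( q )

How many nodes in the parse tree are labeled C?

[B [B [B [C [D q]]] | [C [D ~ [D true]]]] | [C [D ( [B [C [D q]]] )]]]

4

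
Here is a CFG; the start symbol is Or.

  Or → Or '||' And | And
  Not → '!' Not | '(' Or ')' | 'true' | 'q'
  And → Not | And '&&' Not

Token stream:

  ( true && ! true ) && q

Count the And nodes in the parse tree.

4

[Or [And [And [Not ( [Or [And [And [Not true]] && [Not ! [Not true]]]] )]] && [Not q]]]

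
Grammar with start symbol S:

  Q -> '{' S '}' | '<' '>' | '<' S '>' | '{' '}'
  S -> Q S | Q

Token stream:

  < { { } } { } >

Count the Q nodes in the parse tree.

[S [Q < [S [Q { [S [Q { }]] }] [S [Q { }]]] >]]

4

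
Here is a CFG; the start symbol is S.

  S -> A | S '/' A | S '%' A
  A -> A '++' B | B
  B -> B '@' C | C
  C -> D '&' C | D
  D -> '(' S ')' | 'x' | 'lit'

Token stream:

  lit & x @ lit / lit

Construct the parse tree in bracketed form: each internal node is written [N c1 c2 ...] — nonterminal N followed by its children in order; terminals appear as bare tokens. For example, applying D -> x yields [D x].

S
S / A
A / A
B / A
B @ C / A
C @ C / A
D & C @ C / A
lit & C @ C / A
lit & D @ C / A
lit & x @ C / A
lit & x @ D / A
lit & x @ lit / A
lit & x @ lit / B
lit & x @ lit / C
lit & x @ lit / D
lit & x @ lit / lit

[S [S [A [B [B [C [D lit] & [C [D x]]]] @ [C [D lit]]]]] / [A [B [C [D lit]]]]]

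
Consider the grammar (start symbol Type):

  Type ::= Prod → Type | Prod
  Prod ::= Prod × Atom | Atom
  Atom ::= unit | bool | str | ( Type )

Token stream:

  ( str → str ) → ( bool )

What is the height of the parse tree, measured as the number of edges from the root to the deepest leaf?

7

[Type [Prod [Atom ( [Type [Prod [Atom str]] → [Type [Prod [Atom str]]]] )]] → [Type [Prod [Atom ( [Type [Prod [Atom bool]]] )]]]]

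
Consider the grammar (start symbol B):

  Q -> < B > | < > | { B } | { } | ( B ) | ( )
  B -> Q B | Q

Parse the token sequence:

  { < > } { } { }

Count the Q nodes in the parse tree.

4

[B [Q { [B [Q < >]] }] [B [Q { }] [B [Q { }]]]]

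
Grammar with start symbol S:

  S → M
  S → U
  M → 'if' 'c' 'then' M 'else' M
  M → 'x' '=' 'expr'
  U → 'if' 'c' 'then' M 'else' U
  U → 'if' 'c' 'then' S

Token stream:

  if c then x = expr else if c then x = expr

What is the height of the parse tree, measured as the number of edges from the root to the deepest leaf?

[S [U if c then [M x = expr] else [U if c then [S [M x = expr]]]]]

5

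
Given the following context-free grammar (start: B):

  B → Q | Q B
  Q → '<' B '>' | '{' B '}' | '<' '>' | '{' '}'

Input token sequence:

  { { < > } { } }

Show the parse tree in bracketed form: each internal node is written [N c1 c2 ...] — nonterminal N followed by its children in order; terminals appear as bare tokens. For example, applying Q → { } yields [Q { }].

[B [Q { [B [Q { [B [Q < >]] }] [B [Q { }]]] }]]

B
Q
{ B }
{ Q B }
{ { B } B }
{ { Q } B }
{ { < > } B }
{ { < > } Q }
{ { < > } { } }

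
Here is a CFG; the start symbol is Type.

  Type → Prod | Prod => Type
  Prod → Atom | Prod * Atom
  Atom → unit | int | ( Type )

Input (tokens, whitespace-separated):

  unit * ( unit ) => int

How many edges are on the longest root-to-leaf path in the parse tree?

[Type [Prod [Prod [Atom unit]] * [Atom ( [Type [Prod [Atom unit]]] )]] => [Type [Prod [Atom int]]]]

6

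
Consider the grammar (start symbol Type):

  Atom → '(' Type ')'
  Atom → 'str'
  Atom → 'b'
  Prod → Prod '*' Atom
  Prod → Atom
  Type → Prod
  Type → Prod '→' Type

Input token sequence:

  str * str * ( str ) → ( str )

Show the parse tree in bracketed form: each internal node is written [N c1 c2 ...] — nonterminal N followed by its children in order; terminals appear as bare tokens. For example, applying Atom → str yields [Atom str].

Type
Prod → Type
Prod * Atom → Type
Prod * Atom * Atom → Type
Atom * Atom * Atom → Type
str * Atom * Atom → Type
str * str * Atom → Type
str * str * ( Type ) → Type
str * str * ( Prod ) → Type
str * str * ( Atom ) → Type
str * str * ( str ) → Type
str * str * ( str ) → Prod
str * str * ( str ) → Atom
str * str * ( str ) → ( Type )
str * str * ( str ) → ( Prod )
str * str * ( str ) → ( Atom )
str * str * ( str ) → ( str )

[Type [Prod [Prod [Prod [Atom str]] * [Atom str]] * [Atom ( [Type [Prod [Atom str]]] )]] → [Type [Prod [Atom ( [Type [Prod [Atom str]]] )]]]]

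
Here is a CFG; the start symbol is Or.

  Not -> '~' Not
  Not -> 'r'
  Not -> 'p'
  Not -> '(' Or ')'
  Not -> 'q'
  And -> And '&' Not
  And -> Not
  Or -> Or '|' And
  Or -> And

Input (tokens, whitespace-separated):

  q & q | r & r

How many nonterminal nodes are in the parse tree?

[Or [Or [And [And [Not q]] & [Not q]]] | [And [And [Not r]] & [Not r]]]

10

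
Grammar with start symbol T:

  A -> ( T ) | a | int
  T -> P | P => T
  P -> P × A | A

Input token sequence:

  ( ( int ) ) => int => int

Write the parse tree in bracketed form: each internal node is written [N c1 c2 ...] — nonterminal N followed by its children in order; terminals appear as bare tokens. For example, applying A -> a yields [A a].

[T [P [A ( [T [P [A ( [T [P [A int]]] )]]] )]] => [T [P [A int]] => [T [P [A int]]]]]

T
P => T
A => T
( T ) => T
( P ) => T
( A ) => T
( ( T ) ) => T
( ( P ) ) => T
( ( A ) ) => T
( ( int ) ) => T
( ( int ) ) => P => T
( ( int ) ) => A => T
( ( int ) ) => int => T
( ( int ) ) => int => P
( ( int ) ) => int => A
( ( int ) ) => int => int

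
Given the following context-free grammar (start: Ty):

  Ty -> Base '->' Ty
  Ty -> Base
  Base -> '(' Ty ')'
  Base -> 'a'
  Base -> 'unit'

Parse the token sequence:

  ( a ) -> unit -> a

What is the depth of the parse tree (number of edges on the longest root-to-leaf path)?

4

[Ty [Base ( [Ty [Base a]] )] -> [Ty [Base unit] -> [Ty [Base a]]]]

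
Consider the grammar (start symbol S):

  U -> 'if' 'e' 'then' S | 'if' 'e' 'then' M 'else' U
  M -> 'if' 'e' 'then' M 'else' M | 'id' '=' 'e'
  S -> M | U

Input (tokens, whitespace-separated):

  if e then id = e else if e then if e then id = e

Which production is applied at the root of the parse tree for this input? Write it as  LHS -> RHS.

[S [U if e then [M id = e] else [U if e then [S [U if e then [S [M id = e]]]]]]]

S -> U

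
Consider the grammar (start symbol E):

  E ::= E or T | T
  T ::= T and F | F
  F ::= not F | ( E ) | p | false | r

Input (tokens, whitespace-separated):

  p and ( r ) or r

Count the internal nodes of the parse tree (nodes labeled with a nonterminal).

[E [E [T [T [F p]] and [F ( [E [T [F r]]] )]]] or [T [F r]]]

11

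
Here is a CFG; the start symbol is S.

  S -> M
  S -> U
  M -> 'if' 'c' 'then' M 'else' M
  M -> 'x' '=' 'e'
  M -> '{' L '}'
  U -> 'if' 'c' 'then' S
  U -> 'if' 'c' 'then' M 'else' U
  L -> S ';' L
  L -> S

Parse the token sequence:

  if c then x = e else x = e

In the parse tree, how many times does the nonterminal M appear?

[S [M if c then [M x = e] else [M x = e]]]

3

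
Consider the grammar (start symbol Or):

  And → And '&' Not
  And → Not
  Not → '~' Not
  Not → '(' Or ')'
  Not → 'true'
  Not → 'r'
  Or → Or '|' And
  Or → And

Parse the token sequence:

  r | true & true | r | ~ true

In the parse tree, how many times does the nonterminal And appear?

5

[Or [Or [Or [Or [And [Not r]]] | [And [And [Not true]] & [Not true]]] | [And [Not r]]] | [And [Not ~ [Not true]]]]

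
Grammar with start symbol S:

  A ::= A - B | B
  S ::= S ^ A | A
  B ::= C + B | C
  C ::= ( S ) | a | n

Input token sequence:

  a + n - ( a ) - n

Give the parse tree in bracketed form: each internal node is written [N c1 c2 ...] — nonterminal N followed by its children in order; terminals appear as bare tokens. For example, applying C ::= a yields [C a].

[S [A [A [A [B [C a] + [B [C n]]]] - [B [C ( [S [A [B [C a]]]] )]]] - [B [C n]]]]

S
A
A - B
A - B - B
B - B - B
C + B - B - B
a + B - B - B
a + C - B - B
a + n - B - B
a + n - C - B
a + n - ( S ) - B
a + n - ( A ) - B
a + n - ( B ) - B
a + n - ( C ) - B
a + n - ( a ) - B
a + n - ( a ) - C
a + n - ( a ) - n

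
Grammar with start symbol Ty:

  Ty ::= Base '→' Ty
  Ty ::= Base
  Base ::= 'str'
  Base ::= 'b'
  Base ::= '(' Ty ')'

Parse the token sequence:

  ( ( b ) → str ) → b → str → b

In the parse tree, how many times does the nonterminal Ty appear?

[Ty [Base ( [Ty [Base ( [Ty [Base b]] )] → [Ty [Base str]]] )] → [Ty [Base b] → [Ty [Base str] → [Ty [Base b]]]]]

7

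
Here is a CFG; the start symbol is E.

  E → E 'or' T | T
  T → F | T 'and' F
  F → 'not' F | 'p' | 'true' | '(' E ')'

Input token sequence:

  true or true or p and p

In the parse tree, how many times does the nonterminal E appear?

[E [E [E [T [F true]]] or [T [F true]]] or [T [T [F p]] and [F p]]]

3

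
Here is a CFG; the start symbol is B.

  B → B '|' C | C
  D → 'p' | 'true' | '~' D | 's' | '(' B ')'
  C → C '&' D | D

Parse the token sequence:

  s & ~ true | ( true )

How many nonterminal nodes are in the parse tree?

[B [B [C [C [D s]] & [D ~ [D true]]]] | [C [D ( [B [C [D true]]] )]]]

12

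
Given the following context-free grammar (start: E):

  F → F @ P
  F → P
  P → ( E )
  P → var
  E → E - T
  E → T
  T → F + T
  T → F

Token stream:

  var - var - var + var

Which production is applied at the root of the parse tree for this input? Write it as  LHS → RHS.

[E [E [E [T [F [P var]]]] - [T [F [P var]]]] - [T [F [P var]] + [T [F [P var]]]]]

E → E - T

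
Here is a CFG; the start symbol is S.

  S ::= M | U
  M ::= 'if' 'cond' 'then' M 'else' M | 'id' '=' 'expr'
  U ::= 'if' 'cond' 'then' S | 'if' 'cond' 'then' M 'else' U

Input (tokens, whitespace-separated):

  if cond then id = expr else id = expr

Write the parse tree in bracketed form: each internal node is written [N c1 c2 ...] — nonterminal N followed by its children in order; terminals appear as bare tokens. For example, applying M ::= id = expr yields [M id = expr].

S
M
if cond then M else M
if cond then id = expr else M
if cond then id = expr else id = expr

[S [M if cond then [M id = expr] else [M id = expr]]]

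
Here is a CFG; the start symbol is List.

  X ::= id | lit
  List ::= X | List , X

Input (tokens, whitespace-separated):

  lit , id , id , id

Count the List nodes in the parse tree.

4

[List [List [List [List [X lit]] , [X id]] , [X id]] , [X id]]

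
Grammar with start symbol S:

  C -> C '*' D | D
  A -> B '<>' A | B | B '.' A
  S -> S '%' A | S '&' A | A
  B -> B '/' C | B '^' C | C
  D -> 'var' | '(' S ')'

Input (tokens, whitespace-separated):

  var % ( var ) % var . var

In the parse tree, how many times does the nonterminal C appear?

5

[S [S [S [A [B [C [D var]]]]] % [A [B [C [D ( [S [A [B [C [D var]]]]] )]]]]] % [A [B [C [D var]]] . [A [B [C [D var]]]]]]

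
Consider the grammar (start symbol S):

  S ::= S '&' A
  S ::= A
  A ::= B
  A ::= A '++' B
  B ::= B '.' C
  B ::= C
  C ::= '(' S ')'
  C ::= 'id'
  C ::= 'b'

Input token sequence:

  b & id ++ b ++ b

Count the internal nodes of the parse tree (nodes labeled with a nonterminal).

14

[S [S [A [B [C b]]]] & [A [A [A [B [C id]]] ++ [B [C b]]] ++ [B [C b]]]]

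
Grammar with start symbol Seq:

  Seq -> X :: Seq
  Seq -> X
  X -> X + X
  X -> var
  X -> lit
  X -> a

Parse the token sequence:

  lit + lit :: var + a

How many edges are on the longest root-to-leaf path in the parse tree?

[Seq [X [X lit] + [X lit]] :: [Seq [X [X var] + [X a]]]]

4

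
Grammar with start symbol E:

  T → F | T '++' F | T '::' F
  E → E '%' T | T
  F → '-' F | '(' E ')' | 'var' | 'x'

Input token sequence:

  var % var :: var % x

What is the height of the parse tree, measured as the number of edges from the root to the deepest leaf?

[E [E [E [T [F var]]] % [T [T [F var]] :: [F var]]] % [T [F x]]]

5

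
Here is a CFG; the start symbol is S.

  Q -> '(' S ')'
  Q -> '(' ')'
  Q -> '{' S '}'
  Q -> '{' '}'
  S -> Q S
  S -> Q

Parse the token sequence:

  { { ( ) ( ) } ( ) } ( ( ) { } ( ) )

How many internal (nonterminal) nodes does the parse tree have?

18

[S [Q { [S [Q { [S [Q ( )] [S [Q ( )]]] }] [S [Q ( )]]] }] [S [Q ( [S [Q ( )] [S [Q { }] [S [Q ( )]]]] )]]]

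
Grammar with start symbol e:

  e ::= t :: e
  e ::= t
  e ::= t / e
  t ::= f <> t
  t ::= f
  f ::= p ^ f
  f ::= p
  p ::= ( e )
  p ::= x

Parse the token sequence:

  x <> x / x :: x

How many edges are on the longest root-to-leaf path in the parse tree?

[e [t [f [p x]] <> [t [f [p x]]]] / [e [t [f [p x]]] :: [e [t [f [p x]]]]]]

6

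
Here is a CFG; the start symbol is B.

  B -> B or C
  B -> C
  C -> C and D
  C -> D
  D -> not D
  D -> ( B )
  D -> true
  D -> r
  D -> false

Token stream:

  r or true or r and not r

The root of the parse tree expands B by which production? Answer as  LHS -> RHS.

[B [B [B [C [D r]]] or [C [D true]]] or [C [C [D r]] and [D not [D r]]]]

B -> B or C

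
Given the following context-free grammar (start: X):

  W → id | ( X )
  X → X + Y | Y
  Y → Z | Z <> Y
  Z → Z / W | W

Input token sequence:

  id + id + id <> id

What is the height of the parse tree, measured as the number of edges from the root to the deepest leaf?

[X [X [X [Y [Z [W id]]]] + [Y [Z [W id]]]] + [Y [Z [W id]] <> [Y [Z [W id]]]]]

6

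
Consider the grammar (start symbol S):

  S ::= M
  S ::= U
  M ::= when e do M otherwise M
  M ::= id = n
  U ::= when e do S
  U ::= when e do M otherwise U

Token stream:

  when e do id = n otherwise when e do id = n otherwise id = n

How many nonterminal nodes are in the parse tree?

6

[S [M when e do [M id = n] otherwise [M when e do [M id = n] otherwise [M id = n]]]]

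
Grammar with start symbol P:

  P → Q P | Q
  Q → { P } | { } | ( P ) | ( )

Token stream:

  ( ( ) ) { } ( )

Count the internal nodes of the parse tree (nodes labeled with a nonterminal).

[P [Q ( [P [Q ( )]] )] [P [Q { }] [P [Q ( )]]]]

8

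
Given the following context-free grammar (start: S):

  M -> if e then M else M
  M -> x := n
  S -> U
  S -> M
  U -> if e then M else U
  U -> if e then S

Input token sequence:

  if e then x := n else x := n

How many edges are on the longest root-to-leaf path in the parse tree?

[S [M if e then [M x := n] else [M x := n]]]

3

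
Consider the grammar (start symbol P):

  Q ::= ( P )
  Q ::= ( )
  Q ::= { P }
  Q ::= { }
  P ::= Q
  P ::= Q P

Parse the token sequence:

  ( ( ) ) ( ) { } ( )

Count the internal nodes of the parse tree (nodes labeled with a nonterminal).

10

[P [Q ( [P [Q ( )]] )] [P [Q ( )] [P [Q { }] [P [Q ( )]]]]]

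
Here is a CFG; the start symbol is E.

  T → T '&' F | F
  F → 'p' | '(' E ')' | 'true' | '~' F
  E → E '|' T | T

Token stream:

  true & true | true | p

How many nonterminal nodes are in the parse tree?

[E [E [E [T [T [F true]] & [F true]]] | [T [F true]]] | [T [F p]]]

11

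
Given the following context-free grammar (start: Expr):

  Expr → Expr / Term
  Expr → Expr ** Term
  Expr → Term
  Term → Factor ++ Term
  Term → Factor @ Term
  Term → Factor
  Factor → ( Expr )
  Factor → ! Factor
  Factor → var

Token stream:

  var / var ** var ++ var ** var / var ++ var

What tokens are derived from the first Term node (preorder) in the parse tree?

[Expr [Expr [Expr [Expr [Expr [Term [Factor var]]] / [Term [Factor var]]] ** [Term [Factor var] ++ [Term [Factor var]]]] ** [Term [Factor var]]] / [Term [Factor var] ++ [Term [Factor var]]]]

var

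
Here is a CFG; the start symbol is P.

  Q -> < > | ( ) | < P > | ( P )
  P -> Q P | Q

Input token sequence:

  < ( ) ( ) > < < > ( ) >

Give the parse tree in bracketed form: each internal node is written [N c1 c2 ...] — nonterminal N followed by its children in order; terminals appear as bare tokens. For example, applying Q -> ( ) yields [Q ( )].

P
Q P
< P > P
< Q P > P
< ( ) P > P
< ( ) Q > P
< ( ) ( ) > P
< ( ) ( ) > Q
< ( ) ( ) > < P >
< ( ) ( ) > < Q P >
< ( ) ( ) > < < > P >
< ( ) ( ) > < < > Q >
< ( ) ( ) > < < > ( ) >

[P [Q < [P [Q ( )] [P [Q ( )]]] >] [P [Q < [P [Q < >] [P [Q ( )]]] >]]]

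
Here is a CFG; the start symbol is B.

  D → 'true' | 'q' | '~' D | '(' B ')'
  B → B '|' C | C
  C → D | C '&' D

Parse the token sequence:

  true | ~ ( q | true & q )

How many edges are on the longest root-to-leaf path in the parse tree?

[B [B [C [D true]]] | [C [D ~ [D ( [B [B [C [D q]]] | [C [C [D true]] & [D q]]] )]]]]

8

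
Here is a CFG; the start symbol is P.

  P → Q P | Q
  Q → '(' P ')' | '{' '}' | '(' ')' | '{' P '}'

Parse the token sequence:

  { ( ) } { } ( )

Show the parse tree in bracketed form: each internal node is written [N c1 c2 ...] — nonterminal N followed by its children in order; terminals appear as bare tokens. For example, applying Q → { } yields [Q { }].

P
Q P
{ P } P
{ Q } P
{ ( ) } P
{ ( ) } Q P
{ ( ) } { } P
{ ( ) } { } Q
{ ( ) } { } ( )

[P [Q { [P [Q ( )]] }] [P [Q { }] [P [Q ( )]]]]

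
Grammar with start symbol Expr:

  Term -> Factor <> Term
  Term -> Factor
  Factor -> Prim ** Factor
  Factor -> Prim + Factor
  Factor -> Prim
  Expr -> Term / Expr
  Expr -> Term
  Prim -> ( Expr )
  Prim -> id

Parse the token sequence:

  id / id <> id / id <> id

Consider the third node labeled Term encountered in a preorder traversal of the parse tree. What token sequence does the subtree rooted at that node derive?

[Expr [Term [Factor [Prim id]]] / [Expr [Term [Factor [Prim id]] <> [Term [Factor [Prim id]]]] / [Expr [Term [Factor [Prim id]] <> [Term [Factor [Prim id]]]]]]]

id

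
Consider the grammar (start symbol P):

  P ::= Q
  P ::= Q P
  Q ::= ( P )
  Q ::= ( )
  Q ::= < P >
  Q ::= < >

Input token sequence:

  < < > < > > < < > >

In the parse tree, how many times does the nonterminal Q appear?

5

[P [Q < [P [Q < >] [P [Q < >]]] >] [P [Q < [P [Q < >]] >]]]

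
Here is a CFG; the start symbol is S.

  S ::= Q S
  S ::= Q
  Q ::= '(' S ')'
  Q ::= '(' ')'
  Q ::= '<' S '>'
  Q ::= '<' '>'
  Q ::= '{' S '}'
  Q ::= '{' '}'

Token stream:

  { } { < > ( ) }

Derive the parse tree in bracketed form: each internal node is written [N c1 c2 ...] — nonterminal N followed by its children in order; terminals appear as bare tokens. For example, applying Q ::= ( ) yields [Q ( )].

S
Q S
{ } S
{ } Q
{ } { S }
{ } { Q S }
{ } { < > S }
{ } { < > Q }
{ } { < > ( ) }

[S [Q { }] [S [Q { [S [Q < >] [S [Q ( )]]] }]]]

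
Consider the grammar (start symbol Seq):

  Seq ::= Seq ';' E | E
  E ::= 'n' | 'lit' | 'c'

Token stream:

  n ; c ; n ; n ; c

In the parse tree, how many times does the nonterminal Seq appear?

5

[Seq [Seq [Seq [Seq [Seq [E n]] ; [E c]] ; [E n]] ; [E n]] ; [E c]]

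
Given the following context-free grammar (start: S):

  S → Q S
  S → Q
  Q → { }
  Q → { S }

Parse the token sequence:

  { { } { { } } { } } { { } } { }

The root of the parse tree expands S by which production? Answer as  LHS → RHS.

[S [Q { [S [Q { }] [S [Q { [S [Q { }]] }] [S [Q { }]]]] }] [S [Q { [S [Q { }]] }] [S [Q { }]]]]

S → Q S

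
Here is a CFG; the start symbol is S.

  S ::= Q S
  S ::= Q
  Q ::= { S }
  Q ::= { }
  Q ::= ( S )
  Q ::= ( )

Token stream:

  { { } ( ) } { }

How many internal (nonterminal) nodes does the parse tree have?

8

[S [Q { [S [Q { }] [S [Q ( )]]] }] [S [Q { }]]]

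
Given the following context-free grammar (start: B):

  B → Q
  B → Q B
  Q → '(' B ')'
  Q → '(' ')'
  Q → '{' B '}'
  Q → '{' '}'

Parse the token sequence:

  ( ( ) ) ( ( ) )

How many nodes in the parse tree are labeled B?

4

[B [Q ( [B [Q ( )]] )] [B [Q ( [B [Q ( )]] )]]]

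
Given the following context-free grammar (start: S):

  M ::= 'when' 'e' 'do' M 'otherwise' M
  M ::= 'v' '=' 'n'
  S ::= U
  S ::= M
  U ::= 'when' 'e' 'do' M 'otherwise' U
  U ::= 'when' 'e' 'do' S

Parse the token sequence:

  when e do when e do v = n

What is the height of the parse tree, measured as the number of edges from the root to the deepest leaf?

6

[S [U when e do [S [U when e do [S [M v = n]]]]]]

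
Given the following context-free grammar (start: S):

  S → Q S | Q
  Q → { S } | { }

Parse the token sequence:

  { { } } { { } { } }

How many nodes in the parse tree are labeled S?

[S [Q { [S [Q { }]] }] [S [Q { [S [Q { }] [S [Q { }]]] }]]]

5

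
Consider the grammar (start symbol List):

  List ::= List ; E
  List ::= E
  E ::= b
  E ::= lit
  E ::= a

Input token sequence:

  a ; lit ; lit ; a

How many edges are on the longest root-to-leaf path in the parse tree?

5

[List [List [List [List [E a]] ; [E lit]] ; [E lit]] ; [E a]]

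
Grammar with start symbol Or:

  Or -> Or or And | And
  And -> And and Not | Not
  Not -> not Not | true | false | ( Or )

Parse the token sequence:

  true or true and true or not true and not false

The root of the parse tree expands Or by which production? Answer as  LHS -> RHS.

[Or [Or [Or [And [Not true]]] or [And [And [Not true]] and [Not true]]] or [And [And [Not not [Not true]]] and [Not not [Not false]]]]

Or -> Or or And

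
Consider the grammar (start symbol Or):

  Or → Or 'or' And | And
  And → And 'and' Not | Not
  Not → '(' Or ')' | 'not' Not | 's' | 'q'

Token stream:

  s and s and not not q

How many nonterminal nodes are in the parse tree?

[Or [And [And [And [Not s]] and [Not s]] and [Not not [Not not [Not q]]]]]

9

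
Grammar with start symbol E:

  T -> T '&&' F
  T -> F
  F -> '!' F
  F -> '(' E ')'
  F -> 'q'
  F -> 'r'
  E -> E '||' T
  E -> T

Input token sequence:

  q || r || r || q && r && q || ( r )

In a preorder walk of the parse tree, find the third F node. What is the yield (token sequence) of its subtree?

r

[E [E [E [E [E [T [F q]]] || [T [F r]]] || [T [F r]]] || [T [T [T [F q]] && [F r]] && [F q]]] || [T [F ( [E [T [F r]]] )]]]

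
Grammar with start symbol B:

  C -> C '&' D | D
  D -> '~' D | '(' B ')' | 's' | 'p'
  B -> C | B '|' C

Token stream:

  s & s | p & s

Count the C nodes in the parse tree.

[B [B [C [C [D s]] & [D s]]] | [C [C [D p]] & [D s]]]

4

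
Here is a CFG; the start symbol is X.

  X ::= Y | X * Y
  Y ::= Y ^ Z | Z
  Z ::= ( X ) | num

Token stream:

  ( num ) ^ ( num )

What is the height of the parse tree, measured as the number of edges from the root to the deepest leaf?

7

[X [Y [Y [Z ( [X [Y [Z num]]] )]] ^ [Z ( [X [Y [Z num]]] )]]]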